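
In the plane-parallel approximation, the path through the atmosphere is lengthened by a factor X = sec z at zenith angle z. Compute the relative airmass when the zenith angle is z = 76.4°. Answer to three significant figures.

4.25

X = sec z = 1/cos 76.4° = 1/0.2351 = 4.2527.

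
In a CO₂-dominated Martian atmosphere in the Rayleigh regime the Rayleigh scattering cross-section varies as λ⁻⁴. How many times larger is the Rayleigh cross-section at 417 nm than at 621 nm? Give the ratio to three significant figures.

4.92

Rayleigh scattering ∝ λ⁻⁴, so the ratio of coefficients is the inverse fourth power of the wavelength ratio.
σ(417)/σ(621) = (621/417)⁴ = (1.4892)⁴ = 4.918.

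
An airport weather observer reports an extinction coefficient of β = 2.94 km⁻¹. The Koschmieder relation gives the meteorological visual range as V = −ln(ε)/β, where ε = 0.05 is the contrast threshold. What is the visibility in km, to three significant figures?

1.02 km

V = −ln(0.05) / 2.94 = 2.996 / 2.94 = 1.0190 km.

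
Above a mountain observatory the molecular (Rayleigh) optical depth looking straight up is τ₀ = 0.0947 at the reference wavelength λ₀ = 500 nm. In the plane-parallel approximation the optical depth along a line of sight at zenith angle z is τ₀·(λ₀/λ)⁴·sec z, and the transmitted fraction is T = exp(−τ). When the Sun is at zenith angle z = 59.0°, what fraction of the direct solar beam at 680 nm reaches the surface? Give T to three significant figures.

sec 59.0° = 1.9416.
τ = 0.0947 × (500/680)⁴ × 1.9416 = 0.0947 × 0.2923 × 1.9416 = 0.0537.
T = exp(−0.0537) = 0.9477.

0.948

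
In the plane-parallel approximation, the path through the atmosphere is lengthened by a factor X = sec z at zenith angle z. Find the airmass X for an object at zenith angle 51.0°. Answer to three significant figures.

X = sec z = 1/cos 51.0° = 1/0.6293 = 1.5890.

1.59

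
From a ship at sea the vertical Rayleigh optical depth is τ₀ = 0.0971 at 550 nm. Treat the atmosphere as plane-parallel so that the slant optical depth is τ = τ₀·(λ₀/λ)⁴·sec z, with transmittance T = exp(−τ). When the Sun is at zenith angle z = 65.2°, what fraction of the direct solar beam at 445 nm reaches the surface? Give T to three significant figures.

sec 65.2° = 2.3841.
τ = 0.0971 × (550/445)⁴ × 2.3841 = 0.0971 × 2.3335 × 2.3841 = 0.5402.
T = exp(−0.5402) = 0.5826.

0.583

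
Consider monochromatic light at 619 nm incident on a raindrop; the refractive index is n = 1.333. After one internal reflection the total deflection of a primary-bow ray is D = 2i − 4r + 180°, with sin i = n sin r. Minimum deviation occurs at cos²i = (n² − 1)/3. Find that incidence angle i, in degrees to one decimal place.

59.4°

cos²i = (1.333² − 1)/3 = (1.77689 − 1)/3 = 0.25896.
cos i = 0.50888, so i = 59.410°.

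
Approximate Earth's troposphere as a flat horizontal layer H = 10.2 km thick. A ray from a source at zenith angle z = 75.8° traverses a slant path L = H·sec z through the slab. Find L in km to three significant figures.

41.6 km

sec z = 1/cos 75.8° = 4.0765.
L = 10.2 × 4.0765 = 41.580 km.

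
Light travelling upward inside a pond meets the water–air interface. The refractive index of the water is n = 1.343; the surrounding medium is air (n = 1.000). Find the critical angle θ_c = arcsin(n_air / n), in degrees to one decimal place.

48.1°

sin θ_c = n_air / n = 1.000 / 1.343 = 0.7446.
θ_c = arcsin(0.7446) = 48.12°.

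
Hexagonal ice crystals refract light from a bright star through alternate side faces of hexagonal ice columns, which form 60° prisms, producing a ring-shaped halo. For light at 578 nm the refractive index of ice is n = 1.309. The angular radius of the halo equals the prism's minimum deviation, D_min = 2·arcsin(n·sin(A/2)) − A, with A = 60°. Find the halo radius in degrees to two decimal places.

21.76°

n·sin(A/2) = 1.309 × sin 30° = 1.309 × 0.5000 = 0.6545.
D_min = 2·arcsin(0.6545) − 60° = 2 × 40.882° − 60° = 21.763°.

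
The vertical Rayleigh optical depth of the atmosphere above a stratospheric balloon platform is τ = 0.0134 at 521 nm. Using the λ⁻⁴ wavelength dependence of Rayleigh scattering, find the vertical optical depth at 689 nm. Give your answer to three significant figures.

0.00438

τ(689 nm) = τ(521 nm) × (521/689)⁴ = 0.0134 × (0.7562)⁴ = 0.0134 × 0.3269 = 0.0044.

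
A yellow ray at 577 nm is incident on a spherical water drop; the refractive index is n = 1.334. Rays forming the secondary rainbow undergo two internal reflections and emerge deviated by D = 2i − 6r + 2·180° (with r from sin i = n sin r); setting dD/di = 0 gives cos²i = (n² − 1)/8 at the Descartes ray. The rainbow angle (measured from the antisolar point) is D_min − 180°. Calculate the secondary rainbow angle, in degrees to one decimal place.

51.2°

cos²i = (1.77956 − 1)/8 = 0.09744; i = arccos(0.31216) = 71.810°.
sin r = sin 71.810°/1.334 = 0.71217; r = 45.411°.
D_min = 2·71.810° − 6·45.411° + 360° = 231.153°.
Rainbow angle = D_min − 180° = 51.153°.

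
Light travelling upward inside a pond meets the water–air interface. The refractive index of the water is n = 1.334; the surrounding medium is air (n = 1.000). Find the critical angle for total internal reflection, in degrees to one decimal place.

sin θ_c = n_air / n = 1.000 / 1.334 = 0.7496.
θ_c = arcsin(0.7496) = 48.56°.

48.6°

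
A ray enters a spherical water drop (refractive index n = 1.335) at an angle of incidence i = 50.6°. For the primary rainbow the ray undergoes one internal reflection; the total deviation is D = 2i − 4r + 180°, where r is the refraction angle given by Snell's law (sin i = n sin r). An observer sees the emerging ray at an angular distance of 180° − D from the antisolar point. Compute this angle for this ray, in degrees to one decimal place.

sin r = sin 50.6° / 1.335 = 0.7727/1.335 = 0.5788; r = 35.37°.
D = 2·50.6° − 4·35.37° + 180° = 101.20° − 141.47° + 180° = 139.73°.
Angle from antisolar point = 180° − D = 40.27°.

40.3°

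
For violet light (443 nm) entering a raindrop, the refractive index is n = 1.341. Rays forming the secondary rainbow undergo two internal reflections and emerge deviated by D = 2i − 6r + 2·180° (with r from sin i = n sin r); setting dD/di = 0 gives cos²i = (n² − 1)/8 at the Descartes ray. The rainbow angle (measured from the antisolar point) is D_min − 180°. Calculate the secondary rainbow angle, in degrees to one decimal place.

cos²i = (1.79828 − 1)/8 = 0.09979; i = arccos(0.31589) = 71.586°.
sin r = sin 71.586°/1.341 = 0.70753; r = 45.034°.
D_min = 2·71.586° − 6·45.034° + 360° = 232.966°.
Rainbow angle = D_min − 180° = 52.966°.

53.0°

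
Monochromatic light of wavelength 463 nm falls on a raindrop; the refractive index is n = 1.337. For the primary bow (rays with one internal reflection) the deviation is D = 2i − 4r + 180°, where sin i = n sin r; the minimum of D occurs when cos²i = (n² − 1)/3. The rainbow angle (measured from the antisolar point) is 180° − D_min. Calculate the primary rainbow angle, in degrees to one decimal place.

cos²i = (1.78757 − 1)/3 = 0.26252; i = arccos(0.51237) = 59.178°.
sin r = sin 59.178°/1.337 = 0.64231; r = 39.964°.
D_min = 2·59.178° − 4·39.964° + 180° = 138.500°.
Rainbow angle = 180° − D_min = 41.500°.

41.5°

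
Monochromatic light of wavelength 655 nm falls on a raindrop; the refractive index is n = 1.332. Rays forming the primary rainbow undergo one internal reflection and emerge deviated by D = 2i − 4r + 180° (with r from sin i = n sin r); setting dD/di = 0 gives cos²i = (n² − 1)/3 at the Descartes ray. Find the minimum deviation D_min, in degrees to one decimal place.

cos²i = (1.77422 − 1)/3 = 0.25807; i = arccos(0.50801) = 59.469°.
sin r = sin 59.469°/1.332 = 0.64666; r = 40.290°.
D_min = 2·59.469° − 4·40.290° + 180° = 137.776°.

137.8°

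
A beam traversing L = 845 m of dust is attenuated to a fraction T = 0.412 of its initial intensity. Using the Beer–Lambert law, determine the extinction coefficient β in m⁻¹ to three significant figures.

0.00105 m⁻¹

Beer–Lambert: T = exp(−βL) ⇒ β = −ln(T)/L = −ln(0.412)/845 = 0.8867/845 = 0.001049 m⁻¹.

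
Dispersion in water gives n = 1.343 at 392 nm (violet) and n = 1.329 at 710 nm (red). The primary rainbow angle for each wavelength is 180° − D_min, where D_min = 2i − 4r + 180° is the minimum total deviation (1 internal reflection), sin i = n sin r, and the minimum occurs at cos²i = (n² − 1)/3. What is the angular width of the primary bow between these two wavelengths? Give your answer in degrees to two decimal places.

2.02°

At 392 nm (n = 1.343): cos²i = 0.26788 → i = 58.830°, r = 39.577°, D_min = 139.354°, rainbow angle = 40.646°.
At 710 nm (n = 1.329): cos²i = 0.25541 → i = 59.643°, r = 40.487°, D_min = 137.337°, rainbow angle = 42.663°.
Angular width = |40.646° − 42.663°| = 2.017°.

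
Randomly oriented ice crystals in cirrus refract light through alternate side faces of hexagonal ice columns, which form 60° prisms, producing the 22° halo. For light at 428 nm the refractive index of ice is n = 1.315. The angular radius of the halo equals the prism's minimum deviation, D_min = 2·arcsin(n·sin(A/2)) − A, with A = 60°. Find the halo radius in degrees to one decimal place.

22.2°

n·sin(A/2) = 1.315 × sin 30° = 1.315 × 0.5000 = 0.6575.
D_min = 2·arcsin(0.6575) − 60° = 2 × 41.109° − 60° = 22.219°.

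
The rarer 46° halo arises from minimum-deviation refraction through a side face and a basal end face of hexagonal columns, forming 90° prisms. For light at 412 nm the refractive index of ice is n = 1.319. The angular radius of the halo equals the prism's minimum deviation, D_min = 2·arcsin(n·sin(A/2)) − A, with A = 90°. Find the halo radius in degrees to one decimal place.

47.7°

n·sin(A/2) = 1.319 × sin 45° = 1.319 × 0.7071 = 0.9327.
D_min = 2·arcsin(0.9327) − 90° = 2 × 68.856° − 90° = 47.711°.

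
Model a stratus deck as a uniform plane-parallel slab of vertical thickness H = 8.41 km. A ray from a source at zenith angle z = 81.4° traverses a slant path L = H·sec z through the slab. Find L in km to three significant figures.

sec z = 1/cos 81.4° = 6.6874.
L = 8.41 × 6.6874 = 56.241 km.

56.2 km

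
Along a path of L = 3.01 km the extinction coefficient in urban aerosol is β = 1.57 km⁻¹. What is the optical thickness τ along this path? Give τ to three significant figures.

4.73

τ = β·L = 1.57 × 3.01 = 4.7257.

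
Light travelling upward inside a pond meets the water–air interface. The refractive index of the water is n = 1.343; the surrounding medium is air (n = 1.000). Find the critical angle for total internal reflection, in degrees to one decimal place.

48.1°

sin θ_c = n_air / n = 1.000 / 1.343 = 0.7446.
θ_c = arcsin(0.7446) = 48.12°.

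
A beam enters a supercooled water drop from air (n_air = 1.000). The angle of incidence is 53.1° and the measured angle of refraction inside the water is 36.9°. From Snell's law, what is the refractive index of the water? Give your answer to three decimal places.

n = sin θ_i / sin θ_r = sin 53.1° / sin 36.9° = 0.7997 / 0.6004 = 1.3319.

1.332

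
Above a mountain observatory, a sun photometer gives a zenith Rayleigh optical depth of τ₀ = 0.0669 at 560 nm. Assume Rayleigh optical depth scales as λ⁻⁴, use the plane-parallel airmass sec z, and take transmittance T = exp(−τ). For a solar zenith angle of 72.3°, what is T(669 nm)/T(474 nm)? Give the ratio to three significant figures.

Airmass: sec 72.3° = 3.2891.
τ(669 nm) = 0.0669 × (560/669)⁴ × 3.2891 = 0.0669 × 0.4910 × 3.2891 = 0.1080.
τ(474 nm) = 0.0669 × (560/474)⁴ × 3.2891 = 0.0669 × 1.9482 × 3.2891 = 0.4287.
T(669)/T(474) = exp(τ_B − τ_A) = exp(0.3207) = 1.3780.

1.38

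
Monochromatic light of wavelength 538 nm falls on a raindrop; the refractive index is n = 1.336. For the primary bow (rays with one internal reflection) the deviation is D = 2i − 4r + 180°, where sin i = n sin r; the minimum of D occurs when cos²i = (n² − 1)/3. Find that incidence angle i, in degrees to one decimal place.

59.2°

cos²i = (1.336² − 1)/3 = (1.78490 − 1)/3 = 0.26163.
cos i = 0.51150, so i = 59.236°.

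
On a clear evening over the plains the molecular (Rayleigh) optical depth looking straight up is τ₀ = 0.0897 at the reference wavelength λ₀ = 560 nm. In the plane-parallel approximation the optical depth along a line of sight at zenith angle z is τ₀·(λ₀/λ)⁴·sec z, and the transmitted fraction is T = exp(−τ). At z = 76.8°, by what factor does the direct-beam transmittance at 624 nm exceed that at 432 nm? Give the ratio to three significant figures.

Airmass: sec 76.8° = 4.3792.
τ(624 nm) = 0.0897 × (560/624)⁴ × 4.3792 = 0.0897 × 0.6487 × 4.3792 = 0.2548.
τ(432 nm) = 0.0897 × (560/432)⁴ × 4.3792 = 0.0897 × 2.8237 × 4.3792 = 1.1092.
T(624)/T(432) = exp(τ_B − τ_A) = exp(0.8544) = 2.3499.

2.35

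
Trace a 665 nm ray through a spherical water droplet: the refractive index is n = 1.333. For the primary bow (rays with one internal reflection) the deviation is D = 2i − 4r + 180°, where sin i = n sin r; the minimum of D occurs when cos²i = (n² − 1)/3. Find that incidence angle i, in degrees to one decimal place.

cos²i = (1.333² − 1)/3 = (1.77689 − 1)/3 = 0.25896.
cos i = 0.50888, so i = 59.410°.

59.4°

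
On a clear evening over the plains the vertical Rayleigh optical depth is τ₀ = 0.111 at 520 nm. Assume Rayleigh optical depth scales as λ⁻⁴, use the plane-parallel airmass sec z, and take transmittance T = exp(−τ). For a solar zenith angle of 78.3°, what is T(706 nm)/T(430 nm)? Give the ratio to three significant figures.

Airmass: sec 78.3° = 4.9313.
τ(706 nm) = 0.111 × (520/706)⁴ × 4.9313 = 0.111 × 0.2943 × 4.9313 = 0.1611.
τ(430 nm) = 0.111 × (520/430)⁴ × 4.9313 = 0.111 × 2.1386 × 4.9313 = 1.1706.
T(706)/T(430) = exp(τ_B − τ_A) = exp(1.0095) = 2.7443.

2.74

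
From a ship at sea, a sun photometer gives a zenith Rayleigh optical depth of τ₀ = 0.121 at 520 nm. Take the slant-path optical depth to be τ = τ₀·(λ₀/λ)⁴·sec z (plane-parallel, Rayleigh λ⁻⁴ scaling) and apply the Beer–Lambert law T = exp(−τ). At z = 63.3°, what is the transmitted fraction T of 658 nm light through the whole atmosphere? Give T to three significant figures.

0.900

sec 63.3° = 2.2256.
τ = 0.121 × (520/658)⁴ × 2.2256 = 0.121 × 0.3900 × 2.2256 = 0.1050.
T = exp(−0.1050) = 0.9003.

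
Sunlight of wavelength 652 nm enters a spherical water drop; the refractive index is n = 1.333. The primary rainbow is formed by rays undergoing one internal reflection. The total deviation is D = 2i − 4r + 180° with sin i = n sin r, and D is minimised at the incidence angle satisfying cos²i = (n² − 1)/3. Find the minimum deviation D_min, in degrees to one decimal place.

137.9°

cos²i = (1.77689 − 1)/3 = 0.25896; i = arccos(0.50888) = 59.410°.
sin r = sin 59.410°/1.333 = 0.64579; r = 40.225°.
D_min = 2·59.410° − 4·40.225° + 180° = 137.922°.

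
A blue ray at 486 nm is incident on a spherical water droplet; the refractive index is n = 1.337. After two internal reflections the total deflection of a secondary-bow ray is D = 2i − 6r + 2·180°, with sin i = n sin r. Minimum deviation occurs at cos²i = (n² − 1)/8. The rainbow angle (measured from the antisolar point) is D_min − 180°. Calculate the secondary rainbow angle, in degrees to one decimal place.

cos²i = (1.78757 − 1)/8 = 0.09845; i = arccos(0.31376) = 71.714°.
sin r = sin 71.714°/1.337 = 0.71017; r = 45.249°.
D_min = 2·71.714° − 6·45.249° + 360° = 231.934°.
Rainbow angle = D_min − 180° = 51.934°.

51.9°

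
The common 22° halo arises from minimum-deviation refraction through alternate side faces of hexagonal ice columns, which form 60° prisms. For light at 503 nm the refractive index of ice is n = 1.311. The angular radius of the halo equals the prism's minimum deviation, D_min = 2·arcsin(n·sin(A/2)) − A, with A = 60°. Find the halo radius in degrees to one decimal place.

21.9°

n·sin(A/2) = 1.311 × sin 30° = 1.311 × 0.5000 = 0.6555.
D_min = 2·arcsin(0.6555) − 60° = 2 × 40.958° − 60° = 21.915°.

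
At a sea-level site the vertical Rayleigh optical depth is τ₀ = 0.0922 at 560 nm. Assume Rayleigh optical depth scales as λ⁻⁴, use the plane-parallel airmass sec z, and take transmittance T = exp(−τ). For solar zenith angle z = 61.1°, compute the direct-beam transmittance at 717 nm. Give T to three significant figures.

sec 61.1° = 2.0692.
τ = 0.0922 × (560/717)⁴ × 2.0692 = 0.0922 × 0.3721 × 2.0692 = 0.0710.
T = exp(−0.0710) = 0.9315.

0.931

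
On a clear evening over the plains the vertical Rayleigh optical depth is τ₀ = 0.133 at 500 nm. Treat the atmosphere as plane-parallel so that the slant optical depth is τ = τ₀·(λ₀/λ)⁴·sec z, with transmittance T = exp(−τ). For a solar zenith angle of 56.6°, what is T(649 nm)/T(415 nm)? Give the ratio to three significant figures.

1.53

Airmass: sec 56.6° = 1.8166.
τ(649 nm) = 0.133 × (500/649)⁴ × 1.8166 = 0.133 × 0.3523 × 1.8166 = 0.0851.
τ(415 nm) = 0.133 × (500/415)⁴ × 1.8166 = 0.133 × 2.1071 × 1.8166 = 0.5091.
T(649)/T(415) = exp(τ_B − τ_A) = exp(0.4240) = 1.5280.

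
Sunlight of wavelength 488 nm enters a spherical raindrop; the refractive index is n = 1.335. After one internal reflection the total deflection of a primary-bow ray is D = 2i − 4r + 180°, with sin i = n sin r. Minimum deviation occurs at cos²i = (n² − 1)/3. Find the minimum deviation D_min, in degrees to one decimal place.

cos²i = (1.78222 − 1)/3 = 0.26074; i = arccos(0.51063) = 59.294°.
sin r = sin 59.294°/1.335 = 0.64405; r = 40.094°.
D_min = 2·59.294° − 4·40.094° + 180° = 138.212°.

138.2°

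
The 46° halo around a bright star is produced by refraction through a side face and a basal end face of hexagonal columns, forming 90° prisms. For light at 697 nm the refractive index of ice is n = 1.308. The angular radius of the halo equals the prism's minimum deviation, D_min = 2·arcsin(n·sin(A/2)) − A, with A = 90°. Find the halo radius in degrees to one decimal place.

45.3°

n·sin(A/2) = 1.308 × sin 45° = 1.308 × 0.7071 = 0.9249.
D_min = 2·arcsin(0.9249) − 90° = 2 × 67.653° − 90° = 45.305°.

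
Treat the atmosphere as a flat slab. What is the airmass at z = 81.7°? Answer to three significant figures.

X = sec z = 1/cos 81.7° = 1/0.1444 = 6.9273.

6.93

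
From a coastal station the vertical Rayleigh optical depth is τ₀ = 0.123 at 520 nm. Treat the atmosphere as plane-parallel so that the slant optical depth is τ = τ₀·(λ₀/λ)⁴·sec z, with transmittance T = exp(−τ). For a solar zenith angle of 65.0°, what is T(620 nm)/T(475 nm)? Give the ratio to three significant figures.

Airmass: sec 65.0° = 2.3662.
τ(620 nm) = 0.123 × (520/620)⁴ × 2.3662 = 0.123 × 0.4948 × 2.3662 = 0.1440.
τ(475 nm) = 0.123 × (520/475)⁴ × 2.3662 = 0.123 × 1.4363 × 2.3662 = 0.4180.
T(620)/T(475) = exp(τ_B − τ_A) = exp(0.2740) = 1.3152.

1.32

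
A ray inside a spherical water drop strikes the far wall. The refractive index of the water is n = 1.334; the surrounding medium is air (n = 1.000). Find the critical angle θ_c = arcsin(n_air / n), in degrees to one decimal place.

48.6°

sin θ_c = n_air / n = 1.000 / 1.334 = 0.7496.
θ_c = arcsin(0.7496) = 48.56°.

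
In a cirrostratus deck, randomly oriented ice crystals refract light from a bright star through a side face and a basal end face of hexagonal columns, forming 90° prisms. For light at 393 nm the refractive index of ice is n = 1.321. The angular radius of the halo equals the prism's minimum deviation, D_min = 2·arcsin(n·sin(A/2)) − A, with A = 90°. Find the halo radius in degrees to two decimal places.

48.16°

n·sin(A/2) = 1.321 × sin 45° = 1.321 × 0.7071 = 0.9341.
D_min = 2·arcsin(0.9341) − 90° = 2 × 69.081° − 90° = 48.163°.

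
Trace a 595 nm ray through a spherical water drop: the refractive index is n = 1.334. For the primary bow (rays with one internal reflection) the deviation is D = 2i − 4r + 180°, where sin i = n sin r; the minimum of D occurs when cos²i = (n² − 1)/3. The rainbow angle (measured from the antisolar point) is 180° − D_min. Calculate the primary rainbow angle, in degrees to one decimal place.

cos²i = (1.77956 − 1)/3 = 0.25985; i = arccos(0.50976) = 59.352°.
sin r = sin 59.352°/1.334 = 0.64492; r = 40.159°.
D_min = 2·59.352° − 4·40.159° + 180° = 138.067°.
Rainbow angle = 180° − D_min = 41.933°.

41.9°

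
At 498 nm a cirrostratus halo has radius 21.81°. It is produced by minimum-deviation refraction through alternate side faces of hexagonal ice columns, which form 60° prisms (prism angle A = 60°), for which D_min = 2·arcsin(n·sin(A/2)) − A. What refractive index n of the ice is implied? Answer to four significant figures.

1.310

Rearranging: n = sin((D_min + A)/2) / sin(A/2).
(D_min + A)/2 = (21.81° + 60°)/2 = 40.905°.
n = sin 40.905° / sin 30° = 0.6548 / 0.5000 = 1.3096.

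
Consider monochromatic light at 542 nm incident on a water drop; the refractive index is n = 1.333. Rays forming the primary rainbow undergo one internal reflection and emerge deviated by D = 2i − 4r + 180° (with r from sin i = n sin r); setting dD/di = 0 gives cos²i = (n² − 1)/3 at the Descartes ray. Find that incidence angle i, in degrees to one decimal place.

cos²i = (1.333² − 1)/3 = (1.77689 − 1)/3 = 0.25896.
cos i = 0.50888, so i = 59.410°.

59.4°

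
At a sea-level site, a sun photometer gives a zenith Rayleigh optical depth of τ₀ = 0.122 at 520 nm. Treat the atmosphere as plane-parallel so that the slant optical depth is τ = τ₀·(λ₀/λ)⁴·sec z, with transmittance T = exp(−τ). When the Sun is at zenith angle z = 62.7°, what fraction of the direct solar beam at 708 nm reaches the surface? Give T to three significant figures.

0.926

sec 62.7° = 2.1803.
τ = 0.122 × (520/708)⁴ × 2.1803 = 0.122 × 0.2910 × 2.1803 = 0.0774.
T = exp(−0.0774) = 0.9255.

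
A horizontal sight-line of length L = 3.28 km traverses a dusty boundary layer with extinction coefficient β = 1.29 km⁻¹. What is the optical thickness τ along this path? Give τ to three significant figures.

4.23

τ = β·L = 1.29 × 3.28 = 4.2312.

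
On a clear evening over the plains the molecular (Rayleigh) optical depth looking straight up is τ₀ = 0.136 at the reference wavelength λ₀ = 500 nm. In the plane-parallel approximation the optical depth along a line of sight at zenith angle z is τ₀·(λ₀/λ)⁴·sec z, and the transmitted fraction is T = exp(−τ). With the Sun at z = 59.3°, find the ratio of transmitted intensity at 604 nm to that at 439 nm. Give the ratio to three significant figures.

1.38

Airmass: sec 59.3° = 1.9587.
τ(604 nm) = 0.136 × (500/604)⁴ × 1.9587 = 0.136 × 0.4696 × 1.9587 = 0.1251.
τ(439 nm) = 0.136 × (500/439)⁴ × 1.9587 = 0.136 × 1.6828 × 1.9587 = 0.4483.
T(604)/T(439) = exp(τ_B − τ_A) = exp(0.3232) = 1.3815.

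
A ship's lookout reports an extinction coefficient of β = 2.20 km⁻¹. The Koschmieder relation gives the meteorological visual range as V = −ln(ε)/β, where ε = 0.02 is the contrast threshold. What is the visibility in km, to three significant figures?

V = −ln(0.02) / 2.20 = 3.912 / 2.20 = 1.7782 km.

1.78 km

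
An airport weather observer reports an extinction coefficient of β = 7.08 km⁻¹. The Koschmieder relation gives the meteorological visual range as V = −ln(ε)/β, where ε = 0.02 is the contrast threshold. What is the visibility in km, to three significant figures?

V = −ln(0.02) / 7.08 = 3.912 / 7.08 = 0.5525 km.

0.553 km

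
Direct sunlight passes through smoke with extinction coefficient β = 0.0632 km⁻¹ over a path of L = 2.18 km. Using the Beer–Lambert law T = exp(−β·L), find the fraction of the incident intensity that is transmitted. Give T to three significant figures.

τ = β·L = 0.0632 × 2.18 = 0.1378.
T = exp(−0.1378) = 0.8713.

0.871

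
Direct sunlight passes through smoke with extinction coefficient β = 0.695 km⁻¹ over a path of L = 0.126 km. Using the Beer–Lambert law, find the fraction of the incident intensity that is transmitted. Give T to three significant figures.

τ = β·L = 0.695 × 0.126 = 0.0876.
T = exp(−0.0876) = 0.9162.

0.916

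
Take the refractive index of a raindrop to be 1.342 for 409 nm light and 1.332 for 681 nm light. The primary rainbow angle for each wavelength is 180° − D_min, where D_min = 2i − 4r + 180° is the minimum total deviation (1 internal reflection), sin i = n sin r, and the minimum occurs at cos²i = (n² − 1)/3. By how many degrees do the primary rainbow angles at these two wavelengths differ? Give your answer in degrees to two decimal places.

At 409 nm (n = 1.342): cos²i = 0.26699 → i = 58.888°, r = 39.641°, D_min = 139.213°, rainbow angle = 40.787°.
At 681 nm (n = 1.332): cos²i = 0.25807 → i = 59.469°, r = 40.290°, D_min = 137.776°, rainbow angle = 42.224°.
Angular width = |40.787° − 42.224°| = 1.437°.

1.44°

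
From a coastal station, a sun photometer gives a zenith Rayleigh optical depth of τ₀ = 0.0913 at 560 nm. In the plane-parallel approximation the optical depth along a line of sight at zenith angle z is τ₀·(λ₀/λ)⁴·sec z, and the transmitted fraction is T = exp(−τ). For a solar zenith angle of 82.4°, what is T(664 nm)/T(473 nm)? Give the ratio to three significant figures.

2.74

Airmass: sec 82.4° = 7.5611.
τ(664 nm) = 0.0913 × (560/664)⁴ × 7.5611 = 0.0913 × 0.5059 × 7.5611 = 0.3492.
τ(473 nm) = 0.0913 × (560/473)⁴ × 7.5611 = 0.0913 × 1.9648 × 7.5611 = 1.3563.
T(664)/T(473) = exp(τ_B − τ_A) = exp(1.0071) = 2.7376.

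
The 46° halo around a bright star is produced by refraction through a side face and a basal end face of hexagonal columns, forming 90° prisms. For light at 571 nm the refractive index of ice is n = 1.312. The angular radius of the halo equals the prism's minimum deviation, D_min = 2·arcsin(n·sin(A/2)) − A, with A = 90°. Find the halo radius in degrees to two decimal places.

n·sin(A/2) = 1.312 × sin 45° = 1.312 × 0.7071 = 0.9277.
D_min = 2·arcsin(0.9277) − 90° = 2 × 68.083° − 90° = 46.166°.

46.17°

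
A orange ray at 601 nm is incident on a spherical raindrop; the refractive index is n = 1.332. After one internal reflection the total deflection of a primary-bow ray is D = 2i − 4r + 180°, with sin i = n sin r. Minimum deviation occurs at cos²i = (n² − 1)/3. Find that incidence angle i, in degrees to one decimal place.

59.5°

cos²i = (1.332² − 1)/3 = (1.77422 − 1)/3 = 0.25807.
cos i = 0.50801, so i = 59.469°.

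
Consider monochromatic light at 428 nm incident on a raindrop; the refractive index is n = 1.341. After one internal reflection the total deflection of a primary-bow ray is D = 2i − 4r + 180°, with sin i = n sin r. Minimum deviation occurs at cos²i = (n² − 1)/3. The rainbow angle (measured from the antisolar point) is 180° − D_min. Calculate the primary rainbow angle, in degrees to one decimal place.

40.9°

cos²i = (1.79828 − 1)/3 = 0.26609; i = arccos(0.51584) = 58.946°.
sin r = sin 58.946°/1.341 = 0.63884; r = 39.705°.
D_min = 2·58.946° − 4·39.705° + 180° = 139.071°.
Rainbow angle = 180° − D_min = 40.929°.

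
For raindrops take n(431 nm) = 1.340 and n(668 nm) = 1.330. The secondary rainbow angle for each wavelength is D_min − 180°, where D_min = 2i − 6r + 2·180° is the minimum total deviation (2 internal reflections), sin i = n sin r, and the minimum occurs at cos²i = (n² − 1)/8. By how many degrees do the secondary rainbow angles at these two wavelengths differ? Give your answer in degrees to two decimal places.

At 431 nm (n = 1.340): cos²i = 0.09945 → i = 71.618°, r = 45.088°, D_min = 232.709°, rainbow angle = 52.709°.
At 668 nm (n = 1.330): cos²i = 0.09611 → i = 71.940°, r = 45.630°, D_min = 230.101°, rainbow angle = 50.101°.
Angular width = |52.709° − 50.101°| = 2.608°.

2.61°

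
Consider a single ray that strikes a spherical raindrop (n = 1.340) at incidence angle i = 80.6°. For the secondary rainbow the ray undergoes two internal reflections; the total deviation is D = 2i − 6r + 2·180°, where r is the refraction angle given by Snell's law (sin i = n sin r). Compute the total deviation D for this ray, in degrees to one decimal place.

236.7°

sin r = sin 80.6° / 1.340 = 0.9866/1.340 = 0.7362; r = 47.41°.
D = 2·80.6° − 6·47.41° + 2·180° = 161.20° − 284.48° + 360° = 236.72°.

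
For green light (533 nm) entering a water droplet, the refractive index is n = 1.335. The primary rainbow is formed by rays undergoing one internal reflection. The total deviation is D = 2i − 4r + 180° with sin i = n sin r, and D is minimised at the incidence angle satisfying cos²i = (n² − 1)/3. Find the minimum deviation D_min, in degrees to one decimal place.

cos²i = (1.78222 − 1)/3 = 0.26074; i = arccos(0.51063) = 59.294°.
sin r = sin 59.294°/1.335 = 0.64405; r = 40.094°.
D_min = 2·59.294° − 4·40.094° + 180° = 138.212°.

138.2°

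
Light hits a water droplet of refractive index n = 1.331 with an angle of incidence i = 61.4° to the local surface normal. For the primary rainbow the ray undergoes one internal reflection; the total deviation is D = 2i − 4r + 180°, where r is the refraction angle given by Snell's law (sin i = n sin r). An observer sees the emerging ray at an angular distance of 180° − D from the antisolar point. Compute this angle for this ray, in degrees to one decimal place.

sin r = sin 61.4° / 1.331 = 0.8780/1.331 = 0.6596; r = 41.27°.
D = 2·61.4° − 4·41.27° + 180° = 122.80° − 165.09° + 180° = 137.71°.
Angle from antisolar point = 180° − D = 42.29°.

42.3°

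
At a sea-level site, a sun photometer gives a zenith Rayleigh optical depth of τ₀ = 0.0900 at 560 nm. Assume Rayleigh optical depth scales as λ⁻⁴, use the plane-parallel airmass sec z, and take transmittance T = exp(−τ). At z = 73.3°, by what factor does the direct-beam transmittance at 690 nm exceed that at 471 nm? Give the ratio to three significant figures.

1.63

Airmass: sec 73.3° = 3.4799.
τ(690 nm) = 0.0900 × (560/690)⁴ × 3.4799 = 0.0900 × 0.4339 × 3.4799 = 0.1359.
τ(471 nm) = 0.0900 × (560/471)⁴ × 3.4799 = 0.0900 × 1.9983 × 3.4799 = 0.6259.
T(690)/T(471) = exp(τ_B − τ_A) = exp(0.4900) = 1.6323.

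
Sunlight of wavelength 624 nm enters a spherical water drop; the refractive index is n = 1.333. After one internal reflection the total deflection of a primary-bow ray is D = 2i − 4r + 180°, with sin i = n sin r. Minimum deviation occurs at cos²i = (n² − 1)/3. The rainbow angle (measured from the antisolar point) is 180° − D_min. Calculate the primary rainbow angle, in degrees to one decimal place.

42.1°

cos²i = (1.77689 − 1)/3 = 0.25896; i = arccos(0.50888) = 59.410°.
sin r = sin 59.410°/1.333 = 0.64579; r = 40.225°.
D_min = 2·59.410° − 4·40.225° + 180° = 137.922°.
Rainbow angle = 180° − D_min = 42.078°.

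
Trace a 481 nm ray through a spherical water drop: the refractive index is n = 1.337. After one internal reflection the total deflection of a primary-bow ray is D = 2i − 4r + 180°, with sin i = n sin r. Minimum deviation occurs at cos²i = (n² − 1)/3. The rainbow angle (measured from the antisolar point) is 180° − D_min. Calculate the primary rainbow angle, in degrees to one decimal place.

cos²i = (1.78757 − 1)/3 = 0.26252; i = arccos(0.51237) = 59.178°.
sin r = sin 59.178°/1.337 = 0.64231; r = 39.964°.
D_min = 2·59.178° − 4·39.964° + 180° = 138.500°.
Rainbow angle = 180° − D_min = 41.500°.

41.5°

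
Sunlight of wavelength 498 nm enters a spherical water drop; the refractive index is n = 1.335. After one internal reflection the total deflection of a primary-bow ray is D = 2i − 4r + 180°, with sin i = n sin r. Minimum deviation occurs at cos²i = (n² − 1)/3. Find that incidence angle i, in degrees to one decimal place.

cos²i = (1.335² − 1)/3 = (1.78222 − 1)/3 = 0.26074.
cos i = 0.51063, so i = 59.294°.

59.3°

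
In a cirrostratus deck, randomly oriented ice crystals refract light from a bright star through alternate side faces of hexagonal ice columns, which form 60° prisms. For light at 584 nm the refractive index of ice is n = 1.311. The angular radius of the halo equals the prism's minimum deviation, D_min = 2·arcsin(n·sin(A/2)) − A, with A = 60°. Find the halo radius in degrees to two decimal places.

n·sin(A/2) = 1.311 × sin 30° = 1.311 × 0.5000 = 0.6555.
D_min = 2·arcsin(0.6555) − 60° = 2 × 40.958° − 60° = 21.915°.

21.92°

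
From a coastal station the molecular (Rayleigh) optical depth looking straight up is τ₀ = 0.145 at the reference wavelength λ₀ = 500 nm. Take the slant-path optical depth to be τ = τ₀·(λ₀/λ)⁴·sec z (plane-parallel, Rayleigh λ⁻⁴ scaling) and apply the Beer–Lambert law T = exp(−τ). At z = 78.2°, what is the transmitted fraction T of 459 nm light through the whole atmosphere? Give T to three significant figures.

sec 78.2° = 4.8901.
τ = 0.145 × (500/459)⁴ × 4.8901 = 0.145 × 1.4081 × 4.8901 = 0.9984.
T = exp(−0.9984) = 0.3685.

0.368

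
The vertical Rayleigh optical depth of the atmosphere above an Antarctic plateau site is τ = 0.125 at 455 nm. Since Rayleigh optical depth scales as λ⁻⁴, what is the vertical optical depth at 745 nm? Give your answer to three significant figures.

0.0174

τ(745 nm) = τ(455 nm) × (455/745)⁴ = 0.125 × (0.6107)⁴ = 0.125 × 0.1391 = 0.0174.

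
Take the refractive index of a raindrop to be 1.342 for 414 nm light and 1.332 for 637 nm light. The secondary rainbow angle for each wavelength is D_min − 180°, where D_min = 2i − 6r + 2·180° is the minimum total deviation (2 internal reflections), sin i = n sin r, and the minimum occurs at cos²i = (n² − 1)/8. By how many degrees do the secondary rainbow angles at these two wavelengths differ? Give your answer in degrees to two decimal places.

At 414 nm (n = 1.342): cos²i = 0.10012 → i = 71.554°, r = 44.981°, D_min = 233.222°, rainbow angle = 53.222°.
At 637 nm (n = 1.332): cos²i = 0.09678 → i = 71.875°, r = 45.520°, D_min = 230.628°, rainbow angle = 50.628°.
Angular width = |53.222° − 50.628°| = 2.594°.

2.59°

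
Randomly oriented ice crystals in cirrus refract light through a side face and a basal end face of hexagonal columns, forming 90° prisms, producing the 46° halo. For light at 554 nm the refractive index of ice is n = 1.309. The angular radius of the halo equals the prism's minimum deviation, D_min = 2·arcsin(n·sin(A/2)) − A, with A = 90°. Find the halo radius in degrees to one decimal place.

45.5°

n·sin(A/2) = 1.309 × sin 45° = 1.309 × 0.7071 = 0.9256.
D_min = 2·arcsin(0.9256) − 90° = 2 × 67.759° − 90° = 45.519°.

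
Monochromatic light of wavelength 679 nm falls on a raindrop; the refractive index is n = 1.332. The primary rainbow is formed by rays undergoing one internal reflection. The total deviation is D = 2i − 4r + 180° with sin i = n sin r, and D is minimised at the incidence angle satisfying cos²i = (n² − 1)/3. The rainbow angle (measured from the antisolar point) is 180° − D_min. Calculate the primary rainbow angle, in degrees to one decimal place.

42.2°

cos²i = (1.77422 − 1)/3 = 0.25807; i = arccos(0.50801) = 59.469°.
sin r = sin 59.469°/1.332 = 0.64666; r = 40.290°.
D_min = 2·59.469° − 4·40.290° + 180° = 137.776°.
Rainbow angle = 180° − D_min = 42.224°.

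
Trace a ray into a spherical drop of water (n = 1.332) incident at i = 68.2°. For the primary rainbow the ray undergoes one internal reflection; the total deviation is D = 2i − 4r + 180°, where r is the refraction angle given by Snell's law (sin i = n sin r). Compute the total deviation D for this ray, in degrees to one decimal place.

139.6°

sin r = sin 68.2° / 1.332 = 0.9285/1.332 = 0.6971; r = 44.19°.
D = 2·68.2° − 4·44.19° + 180° = 136.40° − 176.77° + 180° = 139.63°.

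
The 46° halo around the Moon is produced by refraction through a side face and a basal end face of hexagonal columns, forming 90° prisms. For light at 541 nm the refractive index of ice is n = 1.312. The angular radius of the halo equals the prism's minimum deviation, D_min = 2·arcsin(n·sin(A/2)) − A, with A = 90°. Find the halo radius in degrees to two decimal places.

46.17°

n·sin(A/2) = 1.312 × sin 45° = 1.312 × 0.7071 = 0.9277.
D_min = 2·arcsin(0.9277) − 90° = 2 × 68.083° − 90° = 46.166°.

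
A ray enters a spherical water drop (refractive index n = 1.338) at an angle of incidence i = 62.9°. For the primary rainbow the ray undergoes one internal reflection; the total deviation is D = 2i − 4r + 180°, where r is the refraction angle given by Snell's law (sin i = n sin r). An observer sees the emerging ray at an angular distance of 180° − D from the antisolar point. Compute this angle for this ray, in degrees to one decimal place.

41.0°

sin r = sin 62.9° / 1.338 = 0.8902/1.338 = 0.6653; r = 41.71°.
D = 2·62.9° − 4·41.71° + 180° = 125.80° − 166.83° + 180° = 138.97°.
Angle from antisolar point = 180° − D = 41.03°.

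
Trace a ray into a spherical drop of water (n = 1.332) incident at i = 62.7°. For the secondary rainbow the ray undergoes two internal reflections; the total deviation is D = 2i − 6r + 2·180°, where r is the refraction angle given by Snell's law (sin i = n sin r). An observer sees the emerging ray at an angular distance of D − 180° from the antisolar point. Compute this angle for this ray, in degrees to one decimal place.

54.3°

sin r = sin 62.7° / 1.332 = 0.8886/1.332 = 0.6671; r = 41.85°.
D = 2·62.7° − 6·41.85° + 2·180° = 125.40° − 251.08° + 360° = 234.32°.
Angle from antisolar point = D − 180° = 54.32°.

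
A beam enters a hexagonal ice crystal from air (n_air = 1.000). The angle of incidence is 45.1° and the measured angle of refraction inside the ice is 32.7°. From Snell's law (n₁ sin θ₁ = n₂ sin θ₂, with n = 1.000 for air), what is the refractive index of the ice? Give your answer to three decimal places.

1.311

n = sin θ_i / sin θ_r = sin 45.1° / sin 32.7° = 0.7083 / 0.5402 = 1.3112.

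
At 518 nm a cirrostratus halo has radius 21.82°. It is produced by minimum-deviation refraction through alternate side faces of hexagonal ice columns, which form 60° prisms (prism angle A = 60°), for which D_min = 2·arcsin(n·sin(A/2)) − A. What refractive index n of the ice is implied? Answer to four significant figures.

1.310

Rearranging: n = sin((D_min + A)/2) / sin(A/2).
(D_min + A)/2 = (21.82° + 60°)/2 = 40.910°.
n = sin 40.910° / sin 30° = 0.6549 / 0.5000 = 1.3097.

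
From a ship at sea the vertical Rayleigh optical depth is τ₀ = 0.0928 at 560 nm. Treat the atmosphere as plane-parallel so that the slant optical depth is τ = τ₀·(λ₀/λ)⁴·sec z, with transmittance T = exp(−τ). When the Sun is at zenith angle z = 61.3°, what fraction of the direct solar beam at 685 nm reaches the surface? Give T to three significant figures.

0.917

sec 61.3° = 2.0824.
τ = 0.0928 × (560/685)⁴ × 2.0824 = 0.0928 × 0.4467 × 2.0824 = 0.0863.
T = exp(−0.0863) = 0.9173.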